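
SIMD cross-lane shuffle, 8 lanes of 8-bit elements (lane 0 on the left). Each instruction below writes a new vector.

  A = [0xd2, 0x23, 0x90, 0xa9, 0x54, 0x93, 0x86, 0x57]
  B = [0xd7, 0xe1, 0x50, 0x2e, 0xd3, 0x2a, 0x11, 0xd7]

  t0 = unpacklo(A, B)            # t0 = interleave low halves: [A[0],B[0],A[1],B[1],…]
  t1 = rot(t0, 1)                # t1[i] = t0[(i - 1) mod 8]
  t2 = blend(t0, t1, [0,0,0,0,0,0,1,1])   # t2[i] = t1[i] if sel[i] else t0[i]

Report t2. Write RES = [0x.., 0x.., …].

t0 = [0xd2, 0xd7, 0x23, 0xe1, 0x90, 0x50, 0xa9, 0x2e]
t1 = [0x2e, 0xd2, 0xd7, 0x23, 0xe1, 0x90, 0x50, 0xa9]
t2 = [0xd2, 0xd7, 0x23, 0xe1, 0x90, 0x50, 0x50, 0xa9]

RES = [ 0xd2  0xd7  0x23  0xe1  0x90  0x50  0x50  0xa9 ]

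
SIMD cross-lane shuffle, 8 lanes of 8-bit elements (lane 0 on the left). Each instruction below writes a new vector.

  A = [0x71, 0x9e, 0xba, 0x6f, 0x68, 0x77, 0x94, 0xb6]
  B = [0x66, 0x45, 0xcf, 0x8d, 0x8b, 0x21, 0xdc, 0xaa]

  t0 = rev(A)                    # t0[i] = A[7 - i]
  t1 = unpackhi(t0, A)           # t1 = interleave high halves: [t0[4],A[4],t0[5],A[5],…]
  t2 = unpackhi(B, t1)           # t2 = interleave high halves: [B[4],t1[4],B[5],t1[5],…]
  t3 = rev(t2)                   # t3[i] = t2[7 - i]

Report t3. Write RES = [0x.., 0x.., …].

  t0: b6 94 77 68 6f ba 9e 71
  t1: 6f 68 ba 77 9e 94 71 b6
  t2: 8b 9e 21 94 dc 71 aa b6
  t3: b6 aa 71 dc 94 21 9e 8b

RES = [ 0xb6  0xaa  0x71  0xdc  0x94  0x21  0x9e  0x8b ]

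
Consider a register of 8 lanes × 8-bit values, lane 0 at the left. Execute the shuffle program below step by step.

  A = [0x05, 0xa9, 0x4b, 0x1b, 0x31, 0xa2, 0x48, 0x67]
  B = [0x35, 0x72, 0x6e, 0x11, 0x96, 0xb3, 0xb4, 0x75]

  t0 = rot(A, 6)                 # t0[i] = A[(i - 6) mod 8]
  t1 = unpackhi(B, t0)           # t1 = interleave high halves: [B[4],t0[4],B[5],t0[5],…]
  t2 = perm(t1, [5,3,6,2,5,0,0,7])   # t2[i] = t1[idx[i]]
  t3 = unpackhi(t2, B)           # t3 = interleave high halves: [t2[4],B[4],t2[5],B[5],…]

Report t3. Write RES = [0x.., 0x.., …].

  t0: 4b 1b 31 a2 48 67 05 a9
  t1: 96 48 b3 67 b4 05 75 a9
  t2: 05 67 75 b3 05 96 96 a9
  t3: 05 96 96 b3 96 b4 a9 75

RES = [ 0x05  0x96  0x96  0xb3  0x96  0xb4  0xa9  0x75 ]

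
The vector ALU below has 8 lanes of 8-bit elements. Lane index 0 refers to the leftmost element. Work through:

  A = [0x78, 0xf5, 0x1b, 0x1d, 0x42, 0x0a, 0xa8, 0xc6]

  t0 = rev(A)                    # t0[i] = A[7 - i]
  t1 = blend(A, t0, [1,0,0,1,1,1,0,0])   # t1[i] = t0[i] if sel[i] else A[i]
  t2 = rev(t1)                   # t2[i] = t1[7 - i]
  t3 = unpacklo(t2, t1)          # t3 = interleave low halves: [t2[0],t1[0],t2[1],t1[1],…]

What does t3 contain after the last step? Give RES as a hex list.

RES = [ 0xc6  0xc6  0xa8  0xf5  0x1b  0x1b  0x1d  0x42 ]

t0 = [0xc6, 0xa8, 0x0a, 0x42, 0x1d, 0x1b, 0xf5, 0x78]
t1 = [0xc6, 0xf5, 0x1b, 0x42, 0x1d, 0x1b, 0xa8, 0xc6]
t2 = [0xc6, 0xa8, 0x1b, 0x1d, 0x42, 0x1b, 0xf5, 0xc6]
t3 = [0xc6, 0xc6, 0xa8, 0xf5, 0x1b, 0x1b, 0x1d, 0x42]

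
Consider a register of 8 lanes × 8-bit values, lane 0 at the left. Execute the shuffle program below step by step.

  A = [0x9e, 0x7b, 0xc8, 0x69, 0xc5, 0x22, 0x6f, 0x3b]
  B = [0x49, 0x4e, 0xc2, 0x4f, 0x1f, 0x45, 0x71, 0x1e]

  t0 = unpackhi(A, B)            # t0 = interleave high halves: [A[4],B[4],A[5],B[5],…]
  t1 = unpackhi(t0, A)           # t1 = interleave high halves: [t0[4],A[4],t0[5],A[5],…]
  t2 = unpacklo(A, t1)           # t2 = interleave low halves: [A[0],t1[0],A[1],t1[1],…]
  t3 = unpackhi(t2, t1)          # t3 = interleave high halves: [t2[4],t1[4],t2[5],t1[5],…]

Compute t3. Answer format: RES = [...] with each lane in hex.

RES = [0xc8, 0x3b, 0x71, 0x6f, 0x69, 0x1e, 0x22, 0x3b]

t0 = [0xc5, 0x1f, 0x22, 0x45, 0x6f, 0x71, 0x3b, 0x1e]
t1 = [0x6f, 0xc5, 0x71, 0x22, 0x3b, 0x6f, 0x1e, 0x3b]
t2 = [0x9e, 0x6f, 0x7b, 0xc5, 0xc8, 0x71, 0x69, 0x22]
t3 = [0xc8, 0x3b, 0x71, 0x6f, 0x69, 0x1e, 0x22, 0x3b]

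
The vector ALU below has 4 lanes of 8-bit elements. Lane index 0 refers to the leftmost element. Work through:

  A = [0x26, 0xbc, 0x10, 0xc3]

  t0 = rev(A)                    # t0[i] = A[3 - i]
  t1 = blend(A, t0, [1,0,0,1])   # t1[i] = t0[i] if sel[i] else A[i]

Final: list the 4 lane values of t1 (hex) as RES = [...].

RES = [0xc3, 0xbc, 0x10, 0x26]

→ t0 |c3|10|bc|26|
→ t1 |c3|bc|10|26|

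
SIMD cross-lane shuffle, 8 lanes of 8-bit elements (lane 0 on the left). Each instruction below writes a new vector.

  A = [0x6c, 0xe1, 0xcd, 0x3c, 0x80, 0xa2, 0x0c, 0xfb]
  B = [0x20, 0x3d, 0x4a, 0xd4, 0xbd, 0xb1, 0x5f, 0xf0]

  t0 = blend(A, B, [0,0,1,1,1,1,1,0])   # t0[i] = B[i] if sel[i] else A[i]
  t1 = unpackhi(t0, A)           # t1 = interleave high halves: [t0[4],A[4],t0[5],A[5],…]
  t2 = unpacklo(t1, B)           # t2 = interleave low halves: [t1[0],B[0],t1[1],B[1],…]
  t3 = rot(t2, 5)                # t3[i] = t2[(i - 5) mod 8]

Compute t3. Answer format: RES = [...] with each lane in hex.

RES = [0x3d, 0xb1, 0x4a, 0xa2, 0xd4, 0xbd, 0x20, 0x80]

  t0: 6c e1 4a d4 bd b1 5f fb
  t1: bd 80 b1 a2 5f 0c fb fb
  t2: bd 20 80 3d b1 4a a2 d4
  t3: 3d b1 4a a2 d4 bd 20 80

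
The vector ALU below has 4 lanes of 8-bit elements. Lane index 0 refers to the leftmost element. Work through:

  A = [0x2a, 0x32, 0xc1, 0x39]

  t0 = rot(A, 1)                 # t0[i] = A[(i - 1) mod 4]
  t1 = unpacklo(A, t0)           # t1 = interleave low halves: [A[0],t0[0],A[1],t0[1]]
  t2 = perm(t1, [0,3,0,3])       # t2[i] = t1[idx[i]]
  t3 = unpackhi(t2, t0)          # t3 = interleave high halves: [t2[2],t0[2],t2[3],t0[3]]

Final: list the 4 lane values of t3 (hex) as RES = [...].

RES = [0x2a, 0x32, 0x2a, 0xc1]

→ t0 |39|2a|32|c1|
→ t1 |2a|39|32|2a|
→ t2 |2a|2a|2a|2a|
→ t3 |2a|32|2a|c1|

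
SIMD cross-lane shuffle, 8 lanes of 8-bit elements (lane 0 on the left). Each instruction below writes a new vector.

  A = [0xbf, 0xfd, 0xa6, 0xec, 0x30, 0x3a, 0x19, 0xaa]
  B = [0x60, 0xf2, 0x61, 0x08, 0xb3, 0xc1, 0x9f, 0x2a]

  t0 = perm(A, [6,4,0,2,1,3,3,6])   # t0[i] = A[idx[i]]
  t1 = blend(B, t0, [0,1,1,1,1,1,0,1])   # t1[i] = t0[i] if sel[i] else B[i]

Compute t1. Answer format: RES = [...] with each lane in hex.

RES = [0x60, 0x30, 0xbf, 0xa6, 0xfd, 0xec, 0x9f, 0x19]

  t0: 19 30 bf a6 fd ec ec 19
  t1: 60 30 bf a6 fd ec 9f 19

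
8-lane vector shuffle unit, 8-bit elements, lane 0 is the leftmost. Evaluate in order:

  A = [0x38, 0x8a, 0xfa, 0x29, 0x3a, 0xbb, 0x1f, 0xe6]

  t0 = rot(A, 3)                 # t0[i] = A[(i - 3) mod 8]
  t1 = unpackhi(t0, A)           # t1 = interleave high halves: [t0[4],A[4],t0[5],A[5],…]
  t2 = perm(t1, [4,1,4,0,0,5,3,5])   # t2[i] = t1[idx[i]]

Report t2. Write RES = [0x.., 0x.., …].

RES = [0x29, 0x3a, 0x29, 0x8a, 0x8a, 0x1f, 0xbb, 0x1f]

  t0: bb 1f e6 38 8a fa 29 3a
  t1: 8a 3a fa bb 29 1f 3a e6
  t2: 29 3a 29 8a 8a 1f bb 1f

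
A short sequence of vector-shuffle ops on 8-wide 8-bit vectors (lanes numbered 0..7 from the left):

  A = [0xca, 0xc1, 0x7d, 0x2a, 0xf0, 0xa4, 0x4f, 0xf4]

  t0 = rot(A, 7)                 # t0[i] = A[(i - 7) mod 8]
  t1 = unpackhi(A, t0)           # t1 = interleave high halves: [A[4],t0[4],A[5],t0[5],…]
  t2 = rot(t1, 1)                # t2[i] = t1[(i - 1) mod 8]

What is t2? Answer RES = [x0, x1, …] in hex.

→ t0 |c1|7d|2a|f0|a4|4f|f4|ca|
→ t1 |f0|a4|a4|4f|4f|f4|f4|ca|
→ t2 |ca|f0|a4|a4|4f|4f|f4|f4|

RES = [0xca, 0xf0, 0xa4, 0xa4, 0x4f, 0x4f, 0xf4, 0xf4]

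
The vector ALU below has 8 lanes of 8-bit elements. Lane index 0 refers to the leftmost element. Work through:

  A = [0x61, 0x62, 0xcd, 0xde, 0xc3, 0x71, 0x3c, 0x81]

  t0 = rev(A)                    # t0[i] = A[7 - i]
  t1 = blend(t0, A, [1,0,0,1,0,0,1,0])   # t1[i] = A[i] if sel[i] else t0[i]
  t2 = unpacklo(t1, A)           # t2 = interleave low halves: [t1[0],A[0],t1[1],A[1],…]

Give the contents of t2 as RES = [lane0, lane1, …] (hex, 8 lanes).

RES = [ 0x61  0x61  0x3c  0x62  0x71  0xcd  0xde  0xde ]

t0 = [0x81, 0x3c, 0x71, 0xc3, 0xde, 0xcd, 0x62, 0x61]
t1 = [0x61, 0x3c, 0x71, 0xde, 0xde, 0xcd, 0x3c, 0x61]
t2 = [0x61, 0x61, 0x3c, 0x62, 0x71, 0xcd, 0xde, 0xde]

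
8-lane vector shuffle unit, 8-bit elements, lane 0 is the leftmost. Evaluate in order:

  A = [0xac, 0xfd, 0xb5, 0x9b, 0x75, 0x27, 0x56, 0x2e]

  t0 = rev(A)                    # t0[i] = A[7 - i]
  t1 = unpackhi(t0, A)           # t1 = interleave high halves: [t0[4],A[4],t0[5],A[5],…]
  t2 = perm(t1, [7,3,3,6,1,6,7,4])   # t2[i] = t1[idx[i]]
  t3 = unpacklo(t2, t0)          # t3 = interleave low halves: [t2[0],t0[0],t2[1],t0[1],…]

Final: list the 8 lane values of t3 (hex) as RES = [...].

RES = [0x2e, 0x2e, 0x27, 0x56, 0x27, 0x27, 0xac, 0x75]

→ t0 |2e|56|27|75|9b|b5|fd|ac|
→ t1 |9b|75|b5|27|fd|56|ac|2e|
→ t2 |2e|27|27|ac|75|ac|2e|fd|
→ t3 |2e|2e|27|56|27|27|ac|75|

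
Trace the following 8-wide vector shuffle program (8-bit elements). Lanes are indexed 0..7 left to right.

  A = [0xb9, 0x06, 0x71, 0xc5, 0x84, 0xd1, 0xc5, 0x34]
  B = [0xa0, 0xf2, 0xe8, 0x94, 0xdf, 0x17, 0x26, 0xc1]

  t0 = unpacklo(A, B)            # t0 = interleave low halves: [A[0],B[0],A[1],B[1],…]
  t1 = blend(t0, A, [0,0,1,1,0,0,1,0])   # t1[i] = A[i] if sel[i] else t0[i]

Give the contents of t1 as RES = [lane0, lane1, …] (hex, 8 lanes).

RES = [ 0xb9  0xa0  0x71  0xc5  0x71  0xe8  0xc5  0x94 ]

t0 = [0xb9, 0xa0, 0x06, 0xf2, 0x71, 0xe8, 0xc5, 0x94]
t1 = [0xb9, 0xa0, 0x71, 0xc5, 0x71, 0xe8, 0xc5, 0x94]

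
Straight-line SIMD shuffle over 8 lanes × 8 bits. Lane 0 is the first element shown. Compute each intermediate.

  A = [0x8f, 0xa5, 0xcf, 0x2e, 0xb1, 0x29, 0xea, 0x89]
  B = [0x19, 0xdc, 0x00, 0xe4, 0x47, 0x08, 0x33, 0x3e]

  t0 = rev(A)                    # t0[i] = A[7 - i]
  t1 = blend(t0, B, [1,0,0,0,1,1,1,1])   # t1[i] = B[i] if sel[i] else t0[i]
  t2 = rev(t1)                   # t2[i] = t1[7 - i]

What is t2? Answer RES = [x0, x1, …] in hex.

→ t0 |89|ea|29|b1|2e|cf|a5|8f|
→ t1 |19|ea|29|b1|47|08|33|3e|
→ t2 |3e|33|08|47|b1|29|ea|19|

RES = [0x3e, 0x33, 0x08, 0x47, 0xb1, 0x29, 0xea, 0x19]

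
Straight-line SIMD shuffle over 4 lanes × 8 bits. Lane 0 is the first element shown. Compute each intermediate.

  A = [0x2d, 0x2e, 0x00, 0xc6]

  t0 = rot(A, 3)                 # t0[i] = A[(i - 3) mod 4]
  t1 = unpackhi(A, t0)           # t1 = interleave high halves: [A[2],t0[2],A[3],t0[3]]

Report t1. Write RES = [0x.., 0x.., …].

RES = [0x00, 0xc6, 0xc6, 0x2d]

→ t0 |2e|00|c6|2d|
→ t1 |00|c6|c6|2d|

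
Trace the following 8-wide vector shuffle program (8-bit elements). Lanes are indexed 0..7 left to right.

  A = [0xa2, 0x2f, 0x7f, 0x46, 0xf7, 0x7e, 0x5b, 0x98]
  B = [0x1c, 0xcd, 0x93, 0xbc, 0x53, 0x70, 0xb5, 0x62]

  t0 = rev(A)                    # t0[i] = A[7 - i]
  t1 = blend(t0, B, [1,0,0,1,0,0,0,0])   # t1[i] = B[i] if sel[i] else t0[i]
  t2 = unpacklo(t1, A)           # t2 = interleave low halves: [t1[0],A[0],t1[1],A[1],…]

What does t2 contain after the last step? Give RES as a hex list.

→ t0 |98|5b|7e|f7|46|7f|2f|a2|
→ t1 |1c|5b|7e|bc|46|7f|2f|a2|
→ t2 |1c|a2|5b|2f|7e|7f|bc|46|

RES = [0x1c, 0xa2, 0x5b, 0x2f, 0x7e, 0x7f, 0xbc, 0x46]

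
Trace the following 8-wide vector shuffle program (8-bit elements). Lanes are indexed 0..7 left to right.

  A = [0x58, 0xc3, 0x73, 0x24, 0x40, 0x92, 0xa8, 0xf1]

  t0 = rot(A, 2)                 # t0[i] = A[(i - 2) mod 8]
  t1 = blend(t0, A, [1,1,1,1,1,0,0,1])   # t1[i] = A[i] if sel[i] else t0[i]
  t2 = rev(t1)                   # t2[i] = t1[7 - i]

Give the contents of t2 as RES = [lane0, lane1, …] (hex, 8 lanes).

RES = [ 0xf1  0x40  0x24  0x40  0x24  0x73  0xc3  0x58 ]

→ t0 |a8|f1|58|c3|73|24|40|92|
→ t1 |58|c3|73|24|40|24|40|f1|
→ t2 |f1|40|24|40|24|73|c3|58|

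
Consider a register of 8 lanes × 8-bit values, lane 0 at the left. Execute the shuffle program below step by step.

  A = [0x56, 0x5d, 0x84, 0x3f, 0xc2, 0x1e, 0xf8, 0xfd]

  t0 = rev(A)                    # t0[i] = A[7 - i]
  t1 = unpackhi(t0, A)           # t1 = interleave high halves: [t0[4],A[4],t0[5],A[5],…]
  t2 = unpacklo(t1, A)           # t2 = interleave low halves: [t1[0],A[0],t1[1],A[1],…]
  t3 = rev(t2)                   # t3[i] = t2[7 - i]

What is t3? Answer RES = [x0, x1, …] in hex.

  t0: fd f8 1e c2 3f 84 5d 56
  t1: 3f c2 84 1e 5d f8 56 fd
  t2: 3f 56 c2 5d 84 84 1e 3f
  t3: 3f 1e 84 84 5d c2 56 3f

RES = [ 0x3f  0x1e  0x84  0x84  0x5d  0xc2  0x56  0x3f ]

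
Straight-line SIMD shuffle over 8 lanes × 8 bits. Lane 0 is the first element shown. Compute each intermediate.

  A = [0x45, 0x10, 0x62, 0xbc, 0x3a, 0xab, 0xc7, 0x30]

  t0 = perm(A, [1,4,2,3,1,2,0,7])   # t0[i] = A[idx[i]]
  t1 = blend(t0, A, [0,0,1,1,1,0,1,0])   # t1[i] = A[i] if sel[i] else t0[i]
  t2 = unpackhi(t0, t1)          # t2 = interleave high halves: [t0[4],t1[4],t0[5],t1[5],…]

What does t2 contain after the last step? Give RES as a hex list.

t0 = [0x10, 0x3a, 0x62, 0xbc, 0x10, 0x62, 0x45, 0x30]
t1 = [0x10, 0x3a, 0x62, 0xbc, 0x3a, 0x62, 0xc7, 0x30]
t2 = [0x10, 0x3a, 0x62, 0x62, 0x45, 0xc7, 0x30, 0x30]

RES = [0x10, 0x3a, 0x62, 0x62, 0x45, 0xc7, 0x30, 0x30]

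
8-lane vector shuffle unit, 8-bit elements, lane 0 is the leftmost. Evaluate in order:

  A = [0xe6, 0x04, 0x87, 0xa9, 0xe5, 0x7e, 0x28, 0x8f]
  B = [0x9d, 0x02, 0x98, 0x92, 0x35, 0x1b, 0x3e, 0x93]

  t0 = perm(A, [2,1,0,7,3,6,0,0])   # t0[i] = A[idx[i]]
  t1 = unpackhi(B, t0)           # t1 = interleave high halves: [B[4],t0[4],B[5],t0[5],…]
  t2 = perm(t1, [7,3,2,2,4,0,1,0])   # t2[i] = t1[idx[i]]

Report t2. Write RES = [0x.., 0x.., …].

  t0: 87 04 e6 8f a9 28 e6 e6
  t1: 35 a9 1b 28 3e e6 93 e6
  t2: e6 28 1b 1b 3e 35 a9 35

RES = [0xe6, 0x28, 0x1b, 0x1b, 0x3e, 0x35, 0xa9, 0x35]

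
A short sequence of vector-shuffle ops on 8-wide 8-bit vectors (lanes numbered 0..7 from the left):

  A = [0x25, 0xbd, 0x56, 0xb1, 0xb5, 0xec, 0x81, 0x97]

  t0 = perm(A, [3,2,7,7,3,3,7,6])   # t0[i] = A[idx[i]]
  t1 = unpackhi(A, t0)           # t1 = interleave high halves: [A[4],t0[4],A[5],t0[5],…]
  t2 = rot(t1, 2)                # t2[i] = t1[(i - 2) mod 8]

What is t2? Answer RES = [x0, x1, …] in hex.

t0 = [0xb1, 0x56, 0x97, 0x97, 0xb1, 0xb1, 0x97, 0x81]
t1 = [0xb5, 0xb1, 0xec, 0xb1, 0x81, 0x97, 0x97, 0x81]
t2 = [0x97, 0x81, 0xb5, 0xb1, 0xec, 0xb1, 0x81, 0x97]

RES = [ 0x97  0x81  0xb5  0xb1  0xec  0xb1  0x81  0x97 ]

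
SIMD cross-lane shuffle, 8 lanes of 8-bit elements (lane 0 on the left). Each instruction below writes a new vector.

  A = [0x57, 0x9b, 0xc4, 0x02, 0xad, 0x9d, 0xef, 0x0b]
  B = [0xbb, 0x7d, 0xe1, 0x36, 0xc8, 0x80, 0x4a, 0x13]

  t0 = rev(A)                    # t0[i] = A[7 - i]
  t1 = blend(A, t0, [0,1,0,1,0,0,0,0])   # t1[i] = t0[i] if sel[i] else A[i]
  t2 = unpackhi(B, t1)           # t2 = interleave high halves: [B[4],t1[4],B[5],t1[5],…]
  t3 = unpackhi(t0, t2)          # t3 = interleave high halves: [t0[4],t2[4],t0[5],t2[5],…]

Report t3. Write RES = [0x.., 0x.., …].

RES = [ 0x02  0x4a  0xc4  0xef  0x9b  0x13  0x57  0x0b ]

t0 = [0x0b, 0xef, 0x9d, 0xad, 0x02, 0xc4, 0x9b, 0x57]
t1 = [0x57, 0xef, 0xc4, 0xad, 0xad, 0x9d, 0xef, 0x0b]
t2 = [0xc8, 0xad, 0x80, 0x9d, 0x4a, 0xef, 0x13, 0x0b]
t3 = [0x02, 0x4a, 0xc4, 0xef, 0x9b, 0x13, 0x57, 0x0b]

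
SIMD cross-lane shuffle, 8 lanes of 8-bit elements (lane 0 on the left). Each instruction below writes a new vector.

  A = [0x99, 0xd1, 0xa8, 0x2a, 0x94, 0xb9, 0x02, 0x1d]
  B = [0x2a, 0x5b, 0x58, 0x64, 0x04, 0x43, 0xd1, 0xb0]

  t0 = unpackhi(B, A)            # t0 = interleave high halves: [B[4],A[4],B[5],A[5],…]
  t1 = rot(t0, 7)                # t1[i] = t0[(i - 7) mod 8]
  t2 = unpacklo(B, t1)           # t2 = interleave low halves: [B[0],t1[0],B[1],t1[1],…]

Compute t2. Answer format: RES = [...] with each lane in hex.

RES = [0x2a, 0x94, 0x5b, 0x43, 0x58, 0xb9, 0x64, 0xd1]

→ t0 |04|94|43|b9|d1|02|b0|1d|
→ t1 |94|43|b9|d1|02|b0|1d|04|
→ t2 |2a|94|5b|43|58|b9|64|d1|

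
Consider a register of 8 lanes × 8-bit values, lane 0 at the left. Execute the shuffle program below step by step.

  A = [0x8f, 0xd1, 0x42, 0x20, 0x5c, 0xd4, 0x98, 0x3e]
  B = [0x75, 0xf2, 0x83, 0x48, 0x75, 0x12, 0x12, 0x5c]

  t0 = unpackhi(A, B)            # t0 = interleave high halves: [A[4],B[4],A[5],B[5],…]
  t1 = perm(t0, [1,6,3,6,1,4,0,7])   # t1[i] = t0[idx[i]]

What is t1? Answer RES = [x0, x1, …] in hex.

RES = [ 0x75  0x3e  0x12  0x3e  0x75  0x98  0x5c  0x5c ]

→ t0 |5c|75|d4|12|98|12|3e|5c|
→ t1 |75|3e|12|3e|75|98|5c|5c|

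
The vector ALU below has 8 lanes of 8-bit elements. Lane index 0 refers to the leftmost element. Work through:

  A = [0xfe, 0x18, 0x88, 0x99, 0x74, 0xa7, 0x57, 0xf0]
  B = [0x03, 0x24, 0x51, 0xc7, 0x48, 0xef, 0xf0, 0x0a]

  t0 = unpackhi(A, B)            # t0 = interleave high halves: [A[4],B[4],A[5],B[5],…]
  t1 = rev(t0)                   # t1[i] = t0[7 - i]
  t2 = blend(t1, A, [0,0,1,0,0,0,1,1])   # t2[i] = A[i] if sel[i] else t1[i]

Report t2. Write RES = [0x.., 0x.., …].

RES = [ 0x0a  0xf0  0x88  0x57  0xef  0xa7  0x57  0xf0 ]

t0 = [0x74, 0x48, 0xa7, 0xef, 0x57, 0xf0, 0xf0, 0x0a]
t1 = [0x0a, 0xf0, 0xf0, 0x57, 0xef, 0xa7, 0x48, 0x74]
t2 = [0x0a, 0xf0, 0x88, 0x57, 0xef, 0xa7, 0x57, 0xf0]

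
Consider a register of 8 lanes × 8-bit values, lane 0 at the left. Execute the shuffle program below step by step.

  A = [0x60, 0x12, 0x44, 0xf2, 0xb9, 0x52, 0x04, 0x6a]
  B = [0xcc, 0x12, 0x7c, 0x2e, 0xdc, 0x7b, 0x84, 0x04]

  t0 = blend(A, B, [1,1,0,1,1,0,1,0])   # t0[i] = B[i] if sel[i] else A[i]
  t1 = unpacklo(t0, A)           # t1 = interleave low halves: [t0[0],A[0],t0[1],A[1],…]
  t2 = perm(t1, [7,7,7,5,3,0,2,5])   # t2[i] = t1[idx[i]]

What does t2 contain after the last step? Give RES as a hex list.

RES = [ 0xf2  0xf2  0xf2  0x44  0x12  0xcc  0x12  0x44 ]

  t0: cc 12 44 2e dc 52 84 6a
  t1: cc 60 12 12 44 44 2e f2
  t2: f2 f2 f2 44 12 cc 12 44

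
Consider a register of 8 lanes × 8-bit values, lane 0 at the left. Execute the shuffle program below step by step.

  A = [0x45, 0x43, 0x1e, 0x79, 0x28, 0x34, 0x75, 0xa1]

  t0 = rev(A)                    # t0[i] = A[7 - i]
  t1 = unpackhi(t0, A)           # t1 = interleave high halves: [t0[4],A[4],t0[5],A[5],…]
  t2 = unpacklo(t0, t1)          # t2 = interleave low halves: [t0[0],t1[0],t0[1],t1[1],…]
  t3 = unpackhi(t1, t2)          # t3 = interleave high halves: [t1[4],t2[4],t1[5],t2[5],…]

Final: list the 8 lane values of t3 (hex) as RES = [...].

RES = [ 0x43  0x34  0x75  0x1e  0x45  0x28  0xa1  0x34 ]

→ t0 |a1|75|34|28|79|1e|43|45|
→ t1 |79|28|1e|34|43|75|45|a1|
→ t2 |a1|79|75|28|34|1e|28|34|
→ t3 |43|34|75|1e|45|28|a1|34|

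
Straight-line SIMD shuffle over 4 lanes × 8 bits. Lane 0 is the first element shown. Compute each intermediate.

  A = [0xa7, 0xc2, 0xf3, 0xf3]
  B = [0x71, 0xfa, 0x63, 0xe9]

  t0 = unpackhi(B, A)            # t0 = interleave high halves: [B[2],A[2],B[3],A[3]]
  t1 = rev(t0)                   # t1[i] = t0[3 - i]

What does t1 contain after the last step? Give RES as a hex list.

RES = [0xf3, 0xe9, 0xf3, 0x63]

→ t0 |63|f3|e9|f3|
→ t1 |f3|e9|f3|63|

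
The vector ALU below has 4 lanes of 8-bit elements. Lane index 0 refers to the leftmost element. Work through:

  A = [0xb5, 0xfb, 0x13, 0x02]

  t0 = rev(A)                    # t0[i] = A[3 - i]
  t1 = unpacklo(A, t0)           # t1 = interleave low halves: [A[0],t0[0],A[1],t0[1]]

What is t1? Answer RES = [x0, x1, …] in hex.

RES = [0xb5, 0x02, 0xfb, 0x13]

→ t0 |02|13|fb|b5|
→ t1 |b5|02|fb|13|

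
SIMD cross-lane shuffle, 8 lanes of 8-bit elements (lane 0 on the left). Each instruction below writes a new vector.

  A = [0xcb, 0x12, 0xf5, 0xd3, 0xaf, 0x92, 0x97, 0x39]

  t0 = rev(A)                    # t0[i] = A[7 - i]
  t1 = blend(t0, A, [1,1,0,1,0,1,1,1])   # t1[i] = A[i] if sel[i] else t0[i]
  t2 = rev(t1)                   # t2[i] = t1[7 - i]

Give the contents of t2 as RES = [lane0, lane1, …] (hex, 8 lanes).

RES = [0x39, 0x97, 0x92, 0xd3, 0xd3, 0x92, 0x12, 0xcb]

t0 = [0x39, 0x97, 0x92, 0xaf, 0xd3, 0xf5, 0x12, 0xcb]
t1 = [0xcb, 0x12, 0x92, 0xd3, 0xd3, 0x92, 0x97, 0x39]
t2 = [0x39, 0x97, 0x92, 0xd3, 0xd3, 0x92, 0x12, 0xcb]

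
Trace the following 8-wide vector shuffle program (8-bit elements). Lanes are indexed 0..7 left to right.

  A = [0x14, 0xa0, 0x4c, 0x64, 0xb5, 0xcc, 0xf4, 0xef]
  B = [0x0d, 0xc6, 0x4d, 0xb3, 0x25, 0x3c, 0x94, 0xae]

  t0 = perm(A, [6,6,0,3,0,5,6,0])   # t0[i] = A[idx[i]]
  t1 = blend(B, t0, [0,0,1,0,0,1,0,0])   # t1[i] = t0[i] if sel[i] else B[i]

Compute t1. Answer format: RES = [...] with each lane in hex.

t0 = [0xf4, 0xf4, 0x14, 0x64, 0x14, 0xcc, 0xf4, 0x14]
t1 = [0x0d, 0xc6, 0x14, 0xb3, 0x25, 0xcc, 0x94, 0xae]

RES = [0x0d, 0xc6, 0x14, 0xb3, 0x25, 0xcc, 0x94, 0xae]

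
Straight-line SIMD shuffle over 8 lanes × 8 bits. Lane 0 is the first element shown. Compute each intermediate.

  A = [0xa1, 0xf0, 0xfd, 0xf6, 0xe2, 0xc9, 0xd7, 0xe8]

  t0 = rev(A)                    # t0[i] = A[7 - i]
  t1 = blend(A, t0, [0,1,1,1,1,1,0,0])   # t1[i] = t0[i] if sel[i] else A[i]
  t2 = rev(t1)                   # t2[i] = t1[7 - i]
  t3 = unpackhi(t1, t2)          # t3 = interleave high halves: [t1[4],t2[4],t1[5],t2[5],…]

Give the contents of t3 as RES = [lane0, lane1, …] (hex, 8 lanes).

  t0: e8 d7 c9 e2 f6 fd f0 a1
  t1: a1 d7 c9 e2 f6 fd d7 e8
  t2: e8 d7 fd f6 e2 c9 d7 a1
  t3: f6 e2 fd c9 d7 d7 e8 a1

RES = [ 0xf6  0xe2  0xfd  0xc9  0xd7  0xd7  0xe8  0xa1 ]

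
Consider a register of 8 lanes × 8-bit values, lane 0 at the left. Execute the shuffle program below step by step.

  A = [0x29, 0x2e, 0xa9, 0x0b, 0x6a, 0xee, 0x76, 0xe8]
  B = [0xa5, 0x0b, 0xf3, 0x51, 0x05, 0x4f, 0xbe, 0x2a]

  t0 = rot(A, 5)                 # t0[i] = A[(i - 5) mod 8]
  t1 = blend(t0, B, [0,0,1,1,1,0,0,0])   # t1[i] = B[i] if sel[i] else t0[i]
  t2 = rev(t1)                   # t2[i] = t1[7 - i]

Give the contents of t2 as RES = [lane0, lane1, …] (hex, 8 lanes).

t0 = [0x0b, 0x6a, 0xee, 0x76, 0xe8, 0x29, 0x2e, 0xa9]
t1 = [0x0b, 0x6a, 0xf3, 0x51, 0x05, 0x29, 0x2e, 0xa9]
t2 = [0xa9, 0x2e, 0x29, 0x05, 0x51, 0xf3, 0x6a, 0x0b]

RES = [ 0xa9  0x2e  0x29  0x05  0x51  0xf3  0x6a  0x0b ]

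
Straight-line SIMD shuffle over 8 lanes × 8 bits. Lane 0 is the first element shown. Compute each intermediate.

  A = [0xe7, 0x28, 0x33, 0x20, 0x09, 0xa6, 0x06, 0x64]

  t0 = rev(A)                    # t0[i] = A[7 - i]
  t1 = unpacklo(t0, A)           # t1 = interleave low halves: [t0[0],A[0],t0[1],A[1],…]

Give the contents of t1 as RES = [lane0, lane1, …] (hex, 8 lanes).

→ t0 |64|06|a6|09|20|33|28|e7|
→ t1 |64|e7|06|28|a6|33|09|20|

RES = [ 0x64  0xe7  0x06  0x28  0xa6  0x33  0x09  0x20 ]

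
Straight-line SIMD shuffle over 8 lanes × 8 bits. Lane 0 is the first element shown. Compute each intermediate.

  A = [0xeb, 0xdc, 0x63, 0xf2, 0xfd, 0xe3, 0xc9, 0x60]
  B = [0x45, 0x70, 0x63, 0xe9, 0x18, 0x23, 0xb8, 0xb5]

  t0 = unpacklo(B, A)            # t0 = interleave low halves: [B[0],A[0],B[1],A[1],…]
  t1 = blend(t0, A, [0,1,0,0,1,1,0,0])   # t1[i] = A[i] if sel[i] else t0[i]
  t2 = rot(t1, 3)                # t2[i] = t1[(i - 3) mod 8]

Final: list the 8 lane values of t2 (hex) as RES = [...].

RES = [0xe3, 0xe9, 0xf2, 0x45, 0xdc, 0x70, 0xdc, 0xfd]

t0 = [0x45, 0xeb, 0x70, 0xdc, 0x63, 0x63, 0xe9, 0xf2]
t1 = [0x45, 0xdc, 0x70, 0xdc, 0xfd, 0xe3, 0xe9, 0xf2]
t2 = [0xe3, 0xe9, 0xf2, 0x45, 0xdc, 0x70, 0xdc, 0xfd]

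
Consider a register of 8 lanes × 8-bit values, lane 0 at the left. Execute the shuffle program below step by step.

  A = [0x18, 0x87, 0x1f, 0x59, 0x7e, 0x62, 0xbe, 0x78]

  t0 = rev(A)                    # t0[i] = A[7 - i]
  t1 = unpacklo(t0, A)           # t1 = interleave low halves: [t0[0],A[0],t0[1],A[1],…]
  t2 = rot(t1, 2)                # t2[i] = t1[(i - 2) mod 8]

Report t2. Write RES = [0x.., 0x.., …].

  t0: 78 be 62 7e 59 1f 87 18
  t1: 78 18 be 87 62 1f 7e 59
  t2: 7e 59 78 18 be 87 62 1f

RES = [0x7e, 0x59, 0x78, 0x18, 0xbe, 0x87, 0x62, 0x1f]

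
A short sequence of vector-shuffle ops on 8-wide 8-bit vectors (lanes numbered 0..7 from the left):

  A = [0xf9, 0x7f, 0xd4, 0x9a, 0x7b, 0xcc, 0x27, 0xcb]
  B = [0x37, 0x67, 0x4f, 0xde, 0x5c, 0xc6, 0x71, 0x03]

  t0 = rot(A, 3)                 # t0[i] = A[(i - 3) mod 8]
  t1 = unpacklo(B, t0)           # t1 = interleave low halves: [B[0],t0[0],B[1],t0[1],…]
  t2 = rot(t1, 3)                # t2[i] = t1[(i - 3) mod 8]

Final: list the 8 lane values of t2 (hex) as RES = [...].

→ t0 |cc|27|cb|f9|7f|d4|9a|7b|
→ t1 |37|cc|67|27|4f|cb|de|f9|
→ t2 |cb|de|f9|37|cc|67|27|4f|

RES = [ 0xcb  0xde  0xf9  0x37  0xcc  0x67  0x27  0x4f ]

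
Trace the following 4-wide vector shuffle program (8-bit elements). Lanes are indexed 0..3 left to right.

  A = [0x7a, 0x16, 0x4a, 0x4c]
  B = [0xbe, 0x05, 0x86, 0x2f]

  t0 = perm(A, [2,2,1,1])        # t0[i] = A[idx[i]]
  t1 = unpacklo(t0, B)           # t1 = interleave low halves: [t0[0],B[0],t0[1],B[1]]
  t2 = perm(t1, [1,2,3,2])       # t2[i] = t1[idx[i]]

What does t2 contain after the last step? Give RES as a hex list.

→ t0 |4a|4a|16|16|
→ t1 |4a|be|4a|05|
→ t2 |be|4a|05|4a|

RES = [ 0xbe  0x4a  0x05  0x4a ]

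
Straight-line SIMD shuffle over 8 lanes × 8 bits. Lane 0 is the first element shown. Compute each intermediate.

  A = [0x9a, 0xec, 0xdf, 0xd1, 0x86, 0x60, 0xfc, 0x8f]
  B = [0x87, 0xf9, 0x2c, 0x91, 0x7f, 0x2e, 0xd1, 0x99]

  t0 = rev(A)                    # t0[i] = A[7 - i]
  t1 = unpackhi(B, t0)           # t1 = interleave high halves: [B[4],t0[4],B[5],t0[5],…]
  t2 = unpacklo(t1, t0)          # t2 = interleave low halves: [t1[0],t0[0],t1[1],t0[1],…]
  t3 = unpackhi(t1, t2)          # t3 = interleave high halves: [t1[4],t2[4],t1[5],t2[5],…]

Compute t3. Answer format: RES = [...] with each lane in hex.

→ t0 |8f|fc|60|86|d1|df|ec|9a|
→ t1 |7f|d1|2e|df|d1|ec|99|9a|
→ t2 |7f|8f|d1|fc|2e|60|df|86|
→ t3 |d1|2e|ec|60|99|df|9a|86|

RES = [ 0xd1  0x2e  0xec  0x60  0x99  0xdf  0x9a  0x86 ]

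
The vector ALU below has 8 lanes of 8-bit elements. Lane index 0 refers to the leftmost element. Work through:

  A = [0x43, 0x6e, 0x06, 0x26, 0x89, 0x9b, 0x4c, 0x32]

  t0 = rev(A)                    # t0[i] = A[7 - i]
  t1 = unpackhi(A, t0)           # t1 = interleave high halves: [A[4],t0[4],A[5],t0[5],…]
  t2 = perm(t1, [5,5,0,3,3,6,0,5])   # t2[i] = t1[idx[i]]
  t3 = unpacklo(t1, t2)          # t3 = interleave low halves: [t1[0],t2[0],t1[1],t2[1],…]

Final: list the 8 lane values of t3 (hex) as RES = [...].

RES = [0x89, 0x6e, 0x26, 0x6e, 0x9b, 0x89, 0x06, 0x06]

  t0: 32 4c 9b 89 26 06 6e 43
  t1: 89 26 9b 06 4c 6e 32 43
  t2: 6e 6e 89 06 06 32 89 6e
  t3: 89 6e 26 6e 9b 89 06 06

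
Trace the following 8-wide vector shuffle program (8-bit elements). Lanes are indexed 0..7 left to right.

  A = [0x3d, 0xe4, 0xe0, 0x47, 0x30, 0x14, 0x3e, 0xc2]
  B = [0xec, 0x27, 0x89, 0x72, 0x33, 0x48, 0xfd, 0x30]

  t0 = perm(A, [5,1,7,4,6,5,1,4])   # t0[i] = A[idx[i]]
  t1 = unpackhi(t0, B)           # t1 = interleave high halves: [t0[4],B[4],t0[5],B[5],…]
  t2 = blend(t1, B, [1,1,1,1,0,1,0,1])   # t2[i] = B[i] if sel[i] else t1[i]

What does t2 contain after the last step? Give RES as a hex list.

→ t0 |14|e4|c2|30|3e|14|e4|30|
→ t1 |3e|33|14|48|e4|fd|30|30|
→ t2 |ec|27|89|72|e4|48|30|30|

RES = [0xec, 0x27, 0x89, 0x72, 0xe4, 0x48, 0x30, 0x30]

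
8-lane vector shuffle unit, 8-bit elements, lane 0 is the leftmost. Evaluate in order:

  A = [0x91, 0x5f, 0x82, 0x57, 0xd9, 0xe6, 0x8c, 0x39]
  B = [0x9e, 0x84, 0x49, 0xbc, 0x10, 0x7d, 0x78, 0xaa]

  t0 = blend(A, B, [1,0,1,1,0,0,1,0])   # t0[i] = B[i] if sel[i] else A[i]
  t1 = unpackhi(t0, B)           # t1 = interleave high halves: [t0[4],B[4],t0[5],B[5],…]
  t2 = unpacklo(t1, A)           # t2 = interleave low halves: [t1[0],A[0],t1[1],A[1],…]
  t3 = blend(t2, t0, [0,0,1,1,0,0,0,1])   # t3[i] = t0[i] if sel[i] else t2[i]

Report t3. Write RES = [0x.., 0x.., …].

→ t0 |9e|5f|49|bc|d9|e6|78|39|
→ t1 |d9|10|e6|7d|78|78|39|aa|
→ t2 |d9|91|10|5f|e6|82|7d|57|
→ t3 |d9|91|49|bc|e6|82|7d|39|

RES = [0xd9, 0x91, 0x49, 0xbc, 0xe6, 0x82, 0x7d, 0x39]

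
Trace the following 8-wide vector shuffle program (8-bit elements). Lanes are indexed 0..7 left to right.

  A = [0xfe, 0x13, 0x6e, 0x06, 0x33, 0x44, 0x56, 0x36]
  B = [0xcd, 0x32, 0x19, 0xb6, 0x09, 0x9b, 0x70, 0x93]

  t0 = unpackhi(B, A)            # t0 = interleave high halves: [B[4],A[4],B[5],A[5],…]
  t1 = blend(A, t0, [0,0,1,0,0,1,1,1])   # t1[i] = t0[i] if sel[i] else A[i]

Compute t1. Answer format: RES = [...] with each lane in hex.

t0 = [0x09, 0x33, 0x9b, 0x44, 0x70, 0x56, 0x93, 0x36]
t1 = [0xfe, 0x13, 0x9b, 0x06, 0x33, 0x56, 0x93, 0x36]

RES = [ 0xfe  0x13  0x9b  0x06  0x33  0x56  0x93  0x36 ]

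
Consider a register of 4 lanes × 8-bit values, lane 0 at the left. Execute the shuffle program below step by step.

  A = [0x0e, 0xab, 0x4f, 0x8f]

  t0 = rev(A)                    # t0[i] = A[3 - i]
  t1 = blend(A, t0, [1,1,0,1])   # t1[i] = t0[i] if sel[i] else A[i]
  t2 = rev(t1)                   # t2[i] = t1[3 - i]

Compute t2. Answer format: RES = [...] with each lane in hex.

RES = [ 0x0e  0x4f  0x4f  0x8f ]

  t0: 8f 4f ab 0e
  t1: 8f 4f 4f 0e
  t2: 0e 4f 4f 8f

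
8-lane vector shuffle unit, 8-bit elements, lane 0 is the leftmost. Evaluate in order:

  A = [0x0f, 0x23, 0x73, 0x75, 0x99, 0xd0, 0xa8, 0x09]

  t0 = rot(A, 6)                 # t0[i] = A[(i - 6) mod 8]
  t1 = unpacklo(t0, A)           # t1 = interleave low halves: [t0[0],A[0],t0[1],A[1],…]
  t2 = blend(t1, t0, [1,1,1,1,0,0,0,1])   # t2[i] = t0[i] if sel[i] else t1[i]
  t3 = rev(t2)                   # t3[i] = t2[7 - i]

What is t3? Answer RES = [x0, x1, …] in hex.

RES = [ 0x23  0xd0  0x73  0x99  0xd0  0x99  0x75  0x73 ]

t0 = [0x73, 0x75, 0x99, 0xd0, 0xa8, 0x09, 0x0f, 0x23]
t1 = [0x73, 0x0f, 0x75, 0x23, 0x99, 0x73, 0xd0, 0x75]
t2 = [0x73, 0x75, 0x99, 0xd0, 0x99, 0x73, 0xd0, 0x23]
t3 = [0x23, 0xd0, 0x73, 0x99, 0xd0, 0x99, 0x75, 0x73]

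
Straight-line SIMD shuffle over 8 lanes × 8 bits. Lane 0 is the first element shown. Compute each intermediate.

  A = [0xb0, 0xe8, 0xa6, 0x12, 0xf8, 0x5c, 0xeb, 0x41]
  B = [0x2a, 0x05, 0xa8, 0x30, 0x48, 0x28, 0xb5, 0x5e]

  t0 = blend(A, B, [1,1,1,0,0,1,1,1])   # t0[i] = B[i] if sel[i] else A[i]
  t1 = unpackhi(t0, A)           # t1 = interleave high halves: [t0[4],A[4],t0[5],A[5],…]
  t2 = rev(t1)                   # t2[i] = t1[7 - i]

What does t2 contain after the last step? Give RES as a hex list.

t0 = [0x2a, 0x05, 0xa8, 0x12, 0xf8, 0x28, 0xb5, 0x5e]
t1 = [0xf8, 0xf8, 0x28, 0x5c, 0xb5, 0xeb, 0x5e, 0x41]
t2 = [0x41, 0x5e, 0xeb, 0xb5, 0x5c, 0x28, 0xf8, 0xf8]

RES = [ 0x41  0x5e  0xeb  0xb5  0x5c  0x28  0xf8  0xf8 ]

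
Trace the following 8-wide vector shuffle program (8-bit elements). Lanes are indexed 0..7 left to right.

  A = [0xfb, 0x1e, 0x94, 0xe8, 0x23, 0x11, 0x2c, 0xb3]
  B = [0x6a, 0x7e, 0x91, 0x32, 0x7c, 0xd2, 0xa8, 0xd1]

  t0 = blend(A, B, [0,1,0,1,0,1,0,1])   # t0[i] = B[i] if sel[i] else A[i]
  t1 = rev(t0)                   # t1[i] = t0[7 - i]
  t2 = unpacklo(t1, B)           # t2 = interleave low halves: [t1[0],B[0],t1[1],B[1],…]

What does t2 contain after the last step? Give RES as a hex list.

RES = [0xd1, 0x6a, 0x2c, 0x7e, 0xd2, 0x91, 0x23, 0x32]

t0 = [0xfb, 0x7e, 0x94, 0x32, 0x23, 0xd2, 0x2c, 0xd1]
t1 = [0xd1, 0x2c, 0xd2, 0x23, 0x32, 0x94, 0x7e, 0xfb]
t2 = [0xd1, 0x6a, 0x2c, 0x7e, 0xd2, 0x91, 0x23, 0x32]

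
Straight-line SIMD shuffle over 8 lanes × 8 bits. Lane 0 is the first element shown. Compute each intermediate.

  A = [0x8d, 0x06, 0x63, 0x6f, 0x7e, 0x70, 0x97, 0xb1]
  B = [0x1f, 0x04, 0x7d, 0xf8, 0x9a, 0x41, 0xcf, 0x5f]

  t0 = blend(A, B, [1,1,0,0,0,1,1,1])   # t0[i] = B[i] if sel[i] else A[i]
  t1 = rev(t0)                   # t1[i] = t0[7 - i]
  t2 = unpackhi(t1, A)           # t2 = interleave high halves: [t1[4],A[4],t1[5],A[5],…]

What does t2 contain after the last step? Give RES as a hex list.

→ t0 |1f|04|63|6f|7e|41|cf|5f|
→ t1 |5f|cf|41|7e|6f|63|04|1f|
→ t2 |6f|7e|63|70|04|97|1f|b1|

RES = [ 0x6f  0x7e  0x63  0x70  0x04  0x97  0x1f  0xb1 ]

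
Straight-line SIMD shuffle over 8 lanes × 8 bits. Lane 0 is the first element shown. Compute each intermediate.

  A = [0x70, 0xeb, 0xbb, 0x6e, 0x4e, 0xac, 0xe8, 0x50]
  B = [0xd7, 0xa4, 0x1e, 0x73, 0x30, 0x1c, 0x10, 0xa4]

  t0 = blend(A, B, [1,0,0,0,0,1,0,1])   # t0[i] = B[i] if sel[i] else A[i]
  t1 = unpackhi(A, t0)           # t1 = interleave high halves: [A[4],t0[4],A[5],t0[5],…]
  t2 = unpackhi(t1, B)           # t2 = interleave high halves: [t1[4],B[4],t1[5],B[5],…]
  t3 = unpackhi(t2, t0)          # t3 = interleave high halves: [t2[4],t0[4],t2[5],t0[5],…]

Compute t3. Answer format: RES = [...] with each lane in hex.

RES = [0x50, 0x4e, 0x10, 0x1c, 0xa4, 0xe8, 0xa4, 0xa4]

→ t0 |d7|eb|bb|6e|4e|1c|e8|a4|
→ t1 |4e|4e|ac|1c|e8|e8|50|a4|
→ t2 |e8|30|e8|1c|50|10|a4|a4|
→ t3 |50|4e|10|1c|a4|e8|a4|a4|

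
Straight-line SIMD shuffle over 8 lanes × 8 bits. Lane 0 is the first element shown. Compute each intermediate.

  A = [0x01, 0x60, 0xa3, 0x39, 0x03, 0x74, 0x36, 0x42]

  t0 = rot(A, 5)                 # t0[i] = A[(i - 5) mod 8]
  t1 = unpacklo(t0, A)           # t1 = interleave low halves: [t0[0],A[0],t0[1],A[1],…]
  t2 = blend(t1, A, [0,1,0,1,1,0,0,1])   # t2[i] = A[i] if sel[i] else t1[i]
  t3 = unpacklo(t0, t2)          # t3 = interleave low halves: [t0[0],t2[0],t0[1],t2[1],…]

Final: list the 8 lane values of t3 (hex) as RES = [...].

→ t0 |39|03|74|36|42|01|60|a3|
→ t1 |39|01|03|60|74|a3|36|39|
→ t2 |39|60|03|39|03|a3|36|42|
→ t3 |39|39|03|60|74|03|36|39|

RES = [0x39, 0x39, 0x03, 0x60, 0x74, 0x03, 0x36, 0x39]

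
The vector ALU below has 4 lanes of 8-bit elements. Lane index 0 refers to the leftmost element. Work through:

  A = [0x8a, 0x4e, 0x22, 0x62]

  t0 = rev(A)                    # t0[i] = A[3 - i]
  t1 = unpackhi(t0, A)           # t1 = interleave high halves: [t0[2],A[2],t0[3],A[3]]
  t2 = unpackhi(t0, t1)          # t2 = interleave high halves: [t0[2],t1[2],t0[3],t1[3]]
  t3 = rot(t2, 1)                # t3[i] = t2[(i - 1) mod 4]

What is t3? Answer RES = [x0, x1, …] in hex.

RES = [0x62, 0x4e, 0x8a, 0x8a]

→ t0 |62|22|4e|8a|
→ t1 |4e|22|8a|62|
→ t2 |4e|8a|8a|62|
→ t3 |62|4e|8a|8a|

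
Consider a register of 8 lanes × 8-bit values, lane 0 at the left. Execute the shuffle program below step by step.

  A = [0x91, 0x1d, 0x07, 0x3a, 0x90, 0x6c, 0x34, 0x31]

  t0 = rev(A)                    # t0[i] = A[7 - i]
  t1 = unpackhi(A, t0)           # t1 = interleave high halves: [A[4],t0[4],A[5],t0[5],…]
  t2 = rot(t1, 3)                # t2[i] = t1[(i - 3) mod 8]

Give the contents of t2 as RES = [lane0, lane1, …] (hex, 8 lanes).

  t0: 31 34 6c 90 3a 07 1d 91
  t1: 90 3a 6c 07 34 1d 31 91
  t2: 1d 31 91 90 3a 6c 07 34

RES = [ 0x1d  0x31  0x91  0x90  0x3a  0x6c  0x07  0x34 ]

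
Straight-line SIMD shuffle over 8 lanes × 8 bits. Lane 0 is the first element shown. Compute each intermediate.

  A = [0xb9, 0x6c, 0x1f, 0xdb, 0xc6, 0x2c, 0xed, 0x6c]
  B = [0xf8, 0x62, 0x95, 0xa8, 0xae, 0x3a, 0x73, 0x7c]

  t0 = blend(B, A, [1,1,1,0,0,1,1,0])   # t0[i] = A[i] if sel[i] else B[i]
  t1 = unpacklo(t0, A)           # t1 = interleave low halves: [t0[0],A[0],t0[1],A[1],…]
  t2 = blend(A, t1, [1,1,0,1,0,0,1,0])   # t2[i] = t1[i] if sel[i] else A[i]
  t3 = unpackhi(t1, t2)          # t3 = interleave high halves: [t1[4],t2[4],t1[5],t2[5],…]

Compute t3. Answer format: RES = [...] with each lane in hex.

RES = [0x1f, 0xc6, 0x1f, 0x2c, 0xa8, 0xa8, 0xdb, 0x6c]

→ t0 |b9|6c|1f|a8|ae|2c|ed|7c|
→ t1 |b9|b9|6c|6c|1f|1f|a8|db|
→ t2 |b9|b9|1f|6c|c6|2c|a8|6c|
→ t3 |1f|c6|1f|2c|a8|a8|db|6c|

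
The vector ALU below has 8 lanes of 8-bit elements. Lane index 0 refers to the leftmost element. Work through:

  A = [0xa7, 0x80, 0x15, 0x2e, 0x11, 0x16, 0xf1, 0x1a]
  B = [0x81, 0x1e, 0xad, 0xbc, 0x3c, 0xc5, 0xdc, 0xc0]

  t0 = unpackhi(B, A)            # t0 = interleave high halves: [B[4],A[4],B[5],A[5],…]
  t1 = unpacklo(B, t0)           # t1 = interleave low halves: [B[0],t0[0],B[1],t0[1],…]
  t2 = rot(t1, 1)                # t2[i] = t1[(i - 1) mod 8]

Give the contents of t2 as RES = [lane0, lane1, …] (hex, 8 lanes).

→ t0 |3c|11|c5|16|dc|f1|c0|1a|
→ t1 |81|3c|1e|11|ad|c5|bc|16|
→ t2 |16|81|3c|1e|11|ad|c5|bc|

RES = [ 0x16  0x81  0x3c  0x1e  0x11  0xad  0xc5  0xbc ]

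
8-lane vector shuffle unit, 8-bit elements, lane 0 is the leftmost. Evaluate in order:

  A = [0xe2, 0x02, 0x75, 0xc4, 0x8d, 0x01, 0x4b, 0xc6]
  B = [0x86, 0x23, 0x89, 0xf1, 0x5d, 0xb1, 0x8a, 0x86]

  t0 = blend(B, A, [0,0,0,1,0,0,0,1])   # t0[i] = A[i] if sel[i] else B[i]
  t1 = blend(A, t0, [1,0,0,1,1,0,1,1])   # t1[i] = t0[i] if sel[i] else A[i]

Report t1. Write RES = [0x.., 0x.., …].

RES = [0x86, 0x02, 0x75, 0xc4, 0x5d, 0x01, 0x8a, 0xc6]

t0 = [0x86, 0x23, 0x89, 0xc4, 0x5d, 0xb1, 0x8a, 0xc6]
t1 = [0x86, 0x02, 0x75, 0xc4, 0x5d, 0x01, 0x8a, 0xc6]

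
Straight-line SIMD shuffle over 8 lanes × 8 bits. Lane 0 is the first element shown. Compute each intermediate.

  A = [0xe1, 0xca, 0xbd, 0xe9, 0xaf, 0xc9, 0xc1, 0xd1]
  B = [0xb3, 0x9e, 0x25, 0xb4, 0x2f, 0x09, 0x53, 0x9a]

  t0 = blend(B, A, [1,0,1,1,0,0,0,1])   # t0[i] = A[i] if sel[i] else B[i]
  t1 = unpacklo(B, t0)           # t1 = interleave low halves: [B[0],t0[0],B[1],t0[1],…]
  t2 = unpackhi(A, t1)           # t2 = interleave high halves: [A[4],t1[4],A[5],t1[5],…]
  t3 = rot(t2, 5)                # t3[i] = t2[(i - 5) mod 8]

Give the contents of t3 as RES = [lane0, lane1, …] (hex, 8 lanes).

RES = [0xbd, 0xc1, 0xb4, 0xd1, 0xe9, 0xaf, 0x25, 0xc9]

  t0: e1 9e bd e9 2f 09 53 d1
  t1: b3 e1 9e 9e 25 bd b4 e9
  t2: af 25 c9 bd c1 b4 d1 e9
  t3: bd c1 b4 d1 e9 af 25 c9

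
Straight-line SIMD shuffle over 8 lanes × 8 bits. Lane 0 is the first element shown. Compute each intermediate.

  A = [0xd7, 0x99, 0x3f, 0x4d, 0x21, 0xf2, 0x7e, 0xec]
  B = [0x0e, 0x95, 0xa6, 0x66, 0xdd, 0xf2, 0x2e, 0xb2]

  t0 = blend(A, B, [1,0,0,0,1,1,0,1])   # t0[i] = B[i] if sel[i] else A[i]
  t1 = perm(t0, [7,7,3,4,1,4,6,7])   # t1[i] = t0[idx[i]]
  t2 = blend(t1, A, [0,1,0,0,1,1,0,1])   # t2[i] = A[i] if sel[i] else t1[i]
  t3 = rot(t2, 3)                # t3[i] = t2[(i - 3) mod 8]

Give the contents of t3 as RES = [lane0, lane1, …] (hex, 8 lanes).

RES = [ 0xf2  0x7e  0xec  0xb2  0x99  0x4d  0xdd  0x21 ]

  t0: 0e 99 3f 4d dd f2 7e b2
  t1: b2 b2 4d dd 99 dd 7e b2
  t2: b2 99 4d dd 21 f2 7e ec
  t3: f2 7e ec b2 99 4d dd 21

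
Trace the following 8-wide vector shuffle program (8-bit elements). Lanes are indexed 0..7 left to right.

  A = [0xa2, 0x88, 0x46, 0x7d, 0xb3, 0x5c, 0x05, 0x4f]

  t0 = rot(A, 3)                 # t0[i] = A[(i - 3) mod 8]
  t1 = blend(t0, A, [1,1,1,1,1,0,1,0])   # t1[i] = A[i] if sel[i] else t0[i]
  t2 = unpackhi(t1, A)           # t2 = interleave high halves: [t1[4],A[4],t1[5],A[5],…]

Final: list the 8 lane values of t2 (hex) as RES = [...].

RES = [ 0xb3  0xb3  0x46  0x5c  0x05  0x05  0xb3  0x4f ]

→ t0 |5c|05|4f|a2|88|46|7d|b3|
→ t1 |a2|88|46|7d|b3|46|05|b3|
→ t2 |b3|b3|46|5c|05|05|b3|4f|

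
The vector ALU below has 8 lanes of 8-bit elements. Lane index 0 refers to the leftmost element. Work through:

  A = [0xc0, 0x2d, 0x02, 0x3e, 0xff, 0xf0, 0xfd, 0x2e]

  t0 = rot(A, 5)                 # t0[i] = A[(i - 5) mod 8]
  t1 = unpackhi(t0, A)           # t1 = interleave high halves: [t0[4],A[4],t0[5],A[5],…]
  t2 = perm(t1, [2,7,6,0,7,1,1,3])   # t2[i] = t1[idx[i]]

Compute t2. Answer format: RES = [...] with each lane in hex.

t0 = [0x3e, 0xff, 0xf0, 0xfd, 0x2e, 0xc0, 0x2d, 0x02]
t1 = [0x2e, 0xff, 0xc0, 0xf0, 0x2d, 0xfd, 0x02, 0x2e]
t2 = [0xc0, 0x2e, 0x02, 0x2e, 0x2e, 0xff, 0xff, 0xf0]

RES = [0xc0, 0x2e, 0x02, 0x2e, 0x2e, 0xff, 0xff, 0xf0]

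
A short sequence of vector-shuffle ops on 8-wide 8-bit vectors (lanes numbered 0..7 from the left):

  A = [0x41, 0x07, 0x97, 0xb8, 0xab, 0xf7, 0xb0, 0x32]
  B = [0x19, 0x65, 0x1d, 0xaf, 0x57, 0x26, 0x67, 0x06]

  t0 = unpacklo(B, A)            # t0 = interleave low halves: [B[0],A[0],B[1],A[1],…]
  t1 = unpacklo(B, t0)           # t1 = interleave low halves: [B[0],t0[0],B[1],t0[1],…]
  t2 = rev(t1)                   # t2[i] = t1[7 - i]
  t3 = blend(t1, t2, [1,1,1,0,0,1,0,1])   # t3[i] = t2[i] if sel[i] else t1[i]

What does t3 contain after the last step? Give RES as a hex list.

RES = [0x07, 0xaf, 0x65, 0x41, 0x1d, 0x65, 0xaf, 0x19]

→ t0 |19|41|65|07|1d|97|af|b8|
→ t1 |19|19|65|41|1d|65|af|07|
→ t2 |07|af|65|1d|41|65|19|19|
→ t3 |07|af|65|41|1d|65|af|19|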